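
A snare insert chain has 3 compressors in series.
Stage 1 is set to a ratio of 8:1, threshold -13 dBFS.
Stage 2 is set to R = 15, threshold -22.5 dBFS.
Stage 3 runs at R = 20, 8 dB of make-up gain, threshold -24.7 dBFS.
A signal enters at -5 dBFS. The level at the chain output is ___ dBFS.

-16.555 dBFS

Stage 1: overshoot 8 dB → 8/8 = 1 dB → -12 dBFS.
Stage 2: 10.5 dB above -22.5 dBFS, reduced 15:1 to 0.7 dB above → -21.8 dBFS.
Stage 3: -21.8 dBFS is 2.9 dB over -24.7 dBFS; at 20:1 that becomes 0.145 dB over, giving -24.555 dBFS; +8 dB make-up → -16.555 dBFS.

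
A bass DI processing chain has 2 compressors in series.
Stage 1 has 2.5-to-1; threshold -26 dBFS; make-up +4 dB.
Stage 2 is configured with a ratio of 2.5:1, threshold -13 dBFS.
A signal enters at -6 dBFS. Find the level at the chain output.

Stage 1: 20 dB above -26 dBFS, reduced 2.5:1 to 8 dB above → -18 dBFS; +4 dB make-up → -14 dBFS.
Stage 2: -14 dBFS ≤ -13 dBFS, so stage 2 doesn't engage; output -14 dBFS.

-14 dBFS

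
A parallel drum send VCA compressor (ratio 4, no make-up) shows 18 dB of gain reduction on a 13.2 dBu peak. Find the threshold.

-10.8 dBu

Gain reduction = 13.2 − (-4.8) = 18 dB; output overshoot = GR / (R − 1) = 18 / 3 = 6 dB.
Threshold = output − output overshoot = -4.8 − 6 = -10.8 dBu.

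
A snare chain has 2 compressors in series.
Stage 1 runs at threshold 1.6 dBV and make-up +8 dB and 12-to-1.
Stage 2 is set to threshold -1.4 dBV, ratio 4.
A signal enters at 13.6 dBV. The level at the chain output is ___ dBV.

1.6 dBV

Stage 1: overshoot 12 dB → 12/12 = 1 dB → 2.6 dBV; +8 dB make-up → 10.6 dBV.
Stage 2: overshoot 12 dB → 12/4 = 3 dB → 1.6 dBV.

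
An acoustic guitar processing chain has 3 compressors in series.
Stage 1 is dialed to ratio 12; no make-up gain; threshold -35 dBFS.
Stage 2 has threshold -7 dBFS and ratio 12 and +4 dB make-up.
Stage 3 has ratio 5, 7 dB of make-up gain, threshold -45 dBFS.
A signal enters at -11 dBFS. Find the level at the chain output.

Stage 1: 24 dB above -35 dBFS, reduced 12:1 to 2 dB above → -33 dBFS.
Stage 2: -33 dBFS ≤ -7 dBFS, so stage 2 doesn't engage; make-up brings it to -29 dBFS.
Stage 3: -29 dBFS is 16 dB over -45 dBFS; at 5:1 that becomes 3.2 dB over, giving -41.8 dBFS; +7 dB make-up → -34.8 dBFS.

-34.8 dBFS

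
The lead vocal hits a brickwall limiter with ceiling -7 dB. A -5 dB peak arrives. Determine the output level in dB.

-7 dB

At ∞:1, everything above -7 dB is held at the ceiling.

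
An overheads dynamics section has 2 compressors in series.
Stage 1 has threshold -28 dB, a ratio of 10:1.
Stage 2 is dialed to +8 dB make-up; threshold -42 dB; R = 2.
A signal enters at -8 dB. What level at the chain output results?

-26 dB

Stage 1: 20 dB above -28 dB, reduced 10:1 to 2 dB above → -26 dB.
Stage 2: -26 dB is 16 dB over -42 dB; at 2:1 that becomes 8 dB over, giving -34 dB; +8 dB make-up → -26 dB.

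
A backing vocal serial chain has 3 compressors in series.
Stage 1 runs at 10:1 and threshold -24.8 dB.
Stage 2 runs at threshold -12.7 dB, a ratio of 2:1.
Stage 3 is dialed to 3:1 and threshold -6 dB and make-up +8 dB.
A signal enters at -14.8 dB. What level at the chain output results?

-15.8 dB

Stage 1: -14.8 dB is 10 dB over -24.8 dB; at 10:1 that becomes 1 dB over, giving -23.8 dB.
Stage 2: -23.8 dB is at or below the -12.7 dB threshold — no compression; output -23.8 dB.
Stage 3: -23.8 dB ≤ -6 dB, so stage 3 doesn't engage; make-up brings it to -15.8 dB.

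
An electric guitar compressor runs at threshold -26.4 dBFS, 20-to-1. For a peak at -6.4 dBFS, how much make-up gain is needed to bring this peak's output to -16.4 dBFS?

Overshoot 20 dB → 20/20 = 1 dB after compression, so the compressed level is -26.4 + 1 = -25.4 dBFS.
Make-up = target − compressed = -16.4 − (-25.4) = 9 dB.

9 dB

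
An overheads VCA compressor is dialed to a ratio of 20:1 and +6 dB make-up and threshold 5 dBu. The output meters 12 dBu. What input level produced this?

25 dBu

Stripping the +6 dB make-up gives 6 dBu at the gain stage.
Post-compression overshoot = 6 − 5 = 1 dB.
Undo the ratio: input overshoot = 1 × 20 = 20 dB, giving input = 25 dBu.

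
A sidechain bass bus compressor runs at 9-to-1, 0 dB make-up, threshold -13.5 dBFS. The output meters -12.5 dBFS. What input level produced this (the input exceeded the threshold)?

-4.5 dBFS

The compressed level sits -12.5 − (-13.5) = 1 dB over threshold.
Before 9:1 compression the overshoot was 1 × 9 = 9 dB, so input = -13.5 + 9 = -4.5 dBFS.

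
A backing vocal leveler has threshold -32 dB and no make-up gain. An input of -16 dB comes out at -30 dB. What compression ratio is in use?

Input overshoot = -16 − (-32) = 16 dB; output overshoot = -30 − (-32) = 2 dB.
Ratio = 16 / 2 = 8.

8:1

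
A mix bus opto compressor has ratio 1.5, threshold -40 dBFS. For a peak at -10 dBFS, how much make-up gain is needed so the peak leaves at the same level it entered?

Without make-up, output = threshold + overshoot/1.5 = -40 + 20 = -20 dBFS.
Gap to target: 10 dB.

10 dB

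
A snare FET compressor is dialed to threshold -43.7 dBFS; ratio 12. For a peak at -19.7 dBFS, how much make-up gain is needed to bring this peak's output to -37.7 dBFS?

Without make-up, output = threshold + overshoot/12 = -43.7 + 2 = -41.7 dBFS.
Gap to target: 4 dB.

4 dB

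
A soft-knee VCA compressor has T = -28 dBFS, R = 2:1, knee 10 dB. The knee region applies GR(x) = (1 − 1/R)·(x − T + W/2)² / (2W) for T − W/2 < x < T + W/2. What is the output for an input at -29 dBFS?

x − T + W/2 = -29 − (-28) + 5 = 4.
GR = (1 − 1/2) × 4² / 20 = 0.5 × 16 / 20 = 0.4 dB.
Output = -29 − 0.4 = -29.4 dBFS.

-29.4 dBFS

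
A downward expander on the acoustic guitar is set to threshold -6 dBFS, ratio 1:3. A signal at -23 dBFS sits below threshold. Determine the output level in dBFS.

-57 dBFS

Undershoot = (-6) − (-23) = 17 dB.
At 1:3, that expands to 51 dB under threshold.
Output = -6 − 51 = -57 dBFS.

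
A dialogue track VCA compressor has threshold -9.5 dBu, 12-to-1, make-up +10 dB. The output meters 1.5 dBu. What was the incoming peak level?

2.5 dBu

Remove make-up: 1.5 − 10 = -8.5 dBu.
The compressed level sits -8.5 − (-9.5) = 1 dB over threshold.
Input overshoot = R × output overshoot = 12 dB → input = -9.5 + 12 = 2.5 dBu.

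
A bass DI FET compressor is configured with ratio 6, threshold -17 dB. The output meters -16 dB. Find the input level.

Post-compression overshoot = -16 − (-17) = 1 dB.
Undo the ratio: input overshoot = 1 × 6 = 6 dB, giving input = -11 dB.

-11 dB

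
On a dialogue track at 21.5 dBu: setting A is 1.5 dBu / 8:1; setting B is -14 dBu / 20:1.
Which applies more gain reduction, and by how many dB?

A: GR = 20 − 20/8 = 17.5 dB.
B: GR = 35.5 − 35.5/20 = 33.725 dB.
B applies 16.225 dB more gain reduction.

B, by 16.225 dB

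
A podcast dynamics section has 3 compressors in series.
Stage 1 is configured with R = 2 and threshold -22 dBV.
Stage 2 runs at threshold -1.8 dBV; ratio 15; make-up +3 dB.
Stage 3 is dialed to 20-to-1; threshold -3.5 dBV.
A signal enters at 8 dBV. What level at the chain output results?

Stage 1: 30 dB above -22 dBV, reduced 2:1 to 15 dB above → -7 dBV.
Stage 2: below threshold (-7 ≤ -1.8); passes unchanged; make-up brings it to -4 dBV.
Stage 3: -4 dBV is at or below the -3.5 dBV threshold — no compression; output -4 dBV.

-4 dBV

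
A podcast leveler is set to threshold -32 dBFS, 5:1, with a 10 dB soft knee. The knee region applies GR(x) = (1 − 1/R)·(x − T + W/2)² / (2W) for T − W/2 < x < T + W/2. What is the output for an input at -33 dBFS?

-33.64 dBFS

x − T + W/2 = -33 − (-32) + 5 = 4.
GR = (1 − 1/5) × 4² / 20 = 0.8 × 16 / 20 = 0.64 dB.
Output = -33 − 0.64 = -33.64 dBFS.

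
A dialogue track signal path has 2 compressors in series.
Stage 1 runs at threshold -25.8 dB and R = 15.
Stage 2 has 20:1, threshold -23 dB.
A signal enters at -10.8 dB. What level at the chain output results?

-24.8 dB

Stage 1: -10.8 dB is 15 dB over -25.8 dB; at 15:1 that becomes 1 dB over, giving -24.8 dB.
Stage 2: below threshold (-24.8 ≤ -23); passes unchanged; output -24.8 dB.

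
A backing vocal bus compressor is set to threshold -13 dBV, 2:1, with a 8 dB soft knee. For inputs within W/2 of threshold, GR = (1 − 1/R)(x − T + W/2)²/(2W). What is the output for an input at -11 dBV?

x − T + W/2 = -11 − (-13) + 4 = 6.
GR = (1 − 1/2) × 6² / 16 = 0.5 × 36 / 16 = 1.125 dB.
Output = -11 − 1.125 = -12.125 dBV.

-12.125 dBV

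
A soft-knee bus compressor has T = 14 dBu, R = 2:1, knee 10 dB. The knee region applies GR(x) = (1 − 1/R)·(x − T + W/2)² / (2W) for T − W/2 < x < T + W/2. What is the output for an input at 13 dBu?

12.6 dBu

x − T + W/2 = 13 − 14 + 5 = 4.
GR = (1 − 1/2) × 4² / 20 = 0.5 × 16 / 20 = 0.4 dB.
Output = 13 − 0.4 = 12.6 dBu.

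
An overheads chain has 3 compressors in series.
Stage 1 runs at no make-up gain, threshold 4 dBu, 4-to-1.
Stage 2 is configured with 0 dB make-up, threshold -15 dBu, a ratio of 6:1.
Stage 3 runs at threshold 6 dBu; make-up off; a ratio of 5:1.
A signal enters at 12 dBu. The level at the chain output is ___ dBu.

-11.5 dBu

Stage 1: overshoot 8 dB → 8/4 = 2 dB → 6 dBu.
Stage 2: 21 dB above -15 dBu, reduced 6:1 to 3.5 dB above → -11.5 dBu.
Stage 3: -11.5 dBu is at or below the 6 dBu threshold — no compression; output -11.5 dBu.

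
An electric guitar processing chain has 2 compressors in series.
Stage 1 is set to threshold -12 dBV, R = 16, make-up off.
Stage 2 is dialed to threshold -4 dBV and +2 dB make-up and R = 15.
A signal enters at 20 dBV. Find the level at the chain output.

Stage 1: overshoot 32 dB → 32/16 = 2 dB → -10 dBV.
Stage 2: -10 dBV ≤ -4 dBV, so stage 2 doesn't engage; make-up brings it to -8 dBV.

-8 dBV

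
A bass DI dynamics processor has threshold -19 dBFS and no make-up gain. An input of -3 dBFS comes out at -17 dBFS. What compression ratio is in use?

8:1

Input overshoot = -3 − (-19) = 16 dB; output overshoot = -17 − (-19) = 2 dB.
Ratio = 16 / 2 = 8.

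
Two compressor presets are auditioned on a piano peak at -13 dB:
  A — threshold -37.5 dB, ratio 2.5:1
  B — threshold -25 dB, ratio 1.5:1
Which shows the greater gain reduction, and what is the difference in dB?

A, by 10.7 dB

A: 24.5 dB over, compressed to 9.8 dB over, so 14.7 dB of GR.
B: 12 dB over, compressed to 8 dB over, so 4 dB of GR.
A reduces 10.7 dB more.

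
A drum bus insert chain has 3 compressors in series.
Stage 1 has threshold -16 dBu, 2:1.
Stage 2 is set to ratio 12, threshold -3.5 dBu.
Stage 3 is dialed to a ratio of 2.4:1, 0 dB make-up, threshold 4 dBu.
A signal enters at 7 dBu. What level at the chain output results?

Stage 1: 7 dBu is 23 dB over -16 dBu; at 2:1 that becomes 11.5 dB over, giving -4.5 dBu.
Stage 2: below threshold (-4.5 ≤ -3.5); passes unchanged; output -4.5 dBu.
Stage 3: below threshold (-4.5 ≤ 4); passes unchanged; output -4.5 dBu.

-4.5 dBu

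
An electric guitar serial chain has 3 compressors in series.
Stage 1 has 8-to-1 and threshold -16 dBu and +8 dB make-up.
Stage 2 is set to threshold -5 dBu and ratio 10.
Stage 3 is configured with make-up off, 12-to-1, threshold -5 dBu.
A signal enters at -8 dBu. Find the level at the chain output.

Stage 1: -8 dBu is 8 dB over -16 dBu; at 8:1 that becomes 1 dB over, giving -15 dBu; +8 dB make-up → -7 dBu.
Stage 2: -7 dBu is at or below the -5 dBu threshold — no compression; output -7 dBu.
Stage 3: -7 dBu is at or below the -5 dBu threshold — no compression; output -7 dBu.

-7 dBu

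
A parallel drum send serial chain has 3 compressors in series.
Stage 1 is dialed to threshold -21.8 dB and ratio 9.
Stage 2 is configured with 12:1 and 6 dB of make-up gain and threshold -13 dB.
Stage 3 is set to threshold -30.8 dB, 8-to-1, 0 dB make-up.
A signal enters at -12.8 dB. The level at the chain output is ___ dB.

Stage 1: -12.8 dB is 9 dB over -21.8 dB; at 9:1 that becomes 1 dB over, giving -20.8 dB.
Stage 2: -20.8 dB is at or below the -13 dB threshold — no compression; make-up brings it to -14.8 dB.
Stage 3: overshoot 16 dB → 16/8 = 2 dB → -28.8 dB.

-28.8 dB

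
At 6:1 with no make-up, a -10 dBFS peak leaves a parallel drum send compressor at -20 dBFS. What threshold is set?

-22 dBFS

Input is 12 dB above T (since output overshoot × R = input overshoot: (-20 − T)·6 = -10 − T gives T = -22 dBFS).
Check: -22 + (-10 − (-22))/6 = -22 + 2 = -20 dBFS. ✓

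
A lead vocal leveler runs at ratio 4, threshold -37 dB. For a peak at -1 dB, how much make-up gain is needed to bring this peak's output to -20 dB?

Without make-up, output = threshold + overshoot/4 = -37 + 9 = -28 dB.
Gap to target: 8 dB.

8 dB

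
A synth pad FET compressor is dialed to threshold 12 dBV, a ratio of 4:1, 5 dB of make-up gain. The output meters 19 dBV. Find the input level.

Before make-up, the level was 19 − 5 = 14 dBV.
That's 2 dB above the 12 dBV threshold.
Before 4:1 compression the overshoot was 2 × 4 = 8 dB, so input = 12 + 8 = 20 dBV.

20 dBV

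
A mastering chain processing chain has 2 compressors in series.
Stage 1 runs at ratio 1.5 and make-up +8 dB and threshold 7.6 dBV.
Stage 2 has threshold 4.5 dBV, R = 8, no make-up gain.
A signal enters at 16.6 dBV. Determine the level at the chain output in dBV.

Stage 1: overshoot 9 dB → 9/1.5 = 6 dB → 13.6 dBV; +8 dB make-up → 21.6 dBV.
Stage 2: overshoot 17.1 dB → 17.1/8 = 2.1375 dB → 6.6375 dBV.

6.6375 dBV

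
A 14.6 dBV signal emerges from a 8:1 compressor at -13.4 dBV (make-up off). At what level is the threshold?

-17.4 dBV

Let T be the threshold. Output overshoot = (input overshoot)/R, so -13.4 − T = (14.6 − T)/8.
8·(-13.4 − T) = 14.6 − T → 7·T = -107.2 − 14.6 = -121.8.
T = -121.8/7 = -17.4 dBV.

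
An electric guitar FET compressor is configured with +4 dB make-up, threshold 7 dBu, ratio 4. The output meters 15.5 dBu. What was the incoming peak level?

Stripping the +4 dB make-up gives 11.5 dBu at the gain stage.
That's 4.5 dB above the 7 dBu threshold.
Undo the ratio: input overshoot = 4.5 × 4 = 18 dB, giving input = 25 dBu.

25 dBu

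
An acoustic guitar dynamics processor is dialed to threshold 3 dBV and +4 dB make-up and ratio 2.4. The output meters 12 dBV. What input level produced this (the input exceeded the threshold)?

15 dBV

Before make-up, the level was 12 − 4 = 8 dBV.
That's 5 dB above the 3 dBV threshold.
Before 2.4:1 compression the overshoot was 5 × 2.4 = 12 dB, so input = 3 + 12 = 15 dBV.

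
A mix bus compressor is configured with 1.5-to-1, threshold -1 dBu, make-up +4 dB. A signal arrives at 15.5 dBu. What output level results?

The input is 16.5 dB above the -1 dBu threshold.
1.5:1 compression reduces that to 16.5/1.5 = 11 dB over.
That puts the output at 10 dBu; make-up adds 4 dB, giving 14 dBu.

14 dBu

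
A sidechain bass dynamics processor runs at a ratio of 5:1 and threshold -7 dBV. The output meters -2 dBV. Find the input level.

18 dBV

That's 5 dB above the -7 dBV threshold.
Before 5:1 compression the overshoot was 5 × 5 = 25 dB, so input = -7 + 25 = 18 dBV.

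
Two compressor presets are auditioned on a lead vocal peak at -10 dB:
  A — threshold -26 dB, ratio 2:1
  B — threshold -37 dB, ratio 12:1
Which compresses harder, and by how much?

A: 16 dB over, compressed to 8 dB over, so 8 dB of GR.
B: 27 dB over, compressed to 2.25 dB over, so 24.75 dB of GR.
B applies 16.75 dB more gain reduction.

B, by 16.75 dB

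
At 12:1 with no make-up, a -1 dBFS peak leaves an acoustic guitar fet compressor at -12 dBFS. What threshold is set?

-13 dBFS

Input is 12 dB above T (since output overshoot × R = input overshoot: (-12 − T)·12 = -1 − T gives T = -13 dBFS).
Check: -13 + (-1 − (-13))/12 = -13 + 1 = -12 dBFS. ✓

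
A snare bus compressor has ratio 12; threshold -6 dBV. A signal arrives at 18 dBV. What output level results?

The input is 24 dB above the -6 dBV threshold.
At 12:1 the overshoot is divided by 12, leaving 2 dB above threshold.
Output = -6 + 2 = -4 dBV.

-4 dBV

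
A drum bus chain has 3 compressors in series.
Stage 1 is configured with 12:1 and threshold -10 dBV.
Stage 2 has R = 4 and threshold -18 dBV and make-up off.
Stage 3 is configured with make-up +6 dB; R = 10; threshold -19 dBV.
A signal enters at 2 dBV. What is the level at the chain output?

-12.675 dBV

Stage 1: 12 dB above -10 dBV, reduced 12:1 to 1 dB above → -9 dBV.
Stage 2: 9 dB above -18 dBV, reduced 4:1 to 2.25 dB above → -15.75 dBV.
Stage 3: 3.25 dB above -19 dBV, reduced 10:1 to 0.325 dB above → -18.675 dBV; +6 dB make-up → -12.675 dBV.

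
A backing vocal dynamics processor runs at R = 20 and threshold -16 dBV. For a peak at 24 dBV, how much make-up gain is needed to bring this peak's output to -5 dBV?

9 dB

The peak compresses to -16 + 40/20 = -14 dBV.
To reach -5 dBV requires -5 − (-14) = 9 dB of make-up.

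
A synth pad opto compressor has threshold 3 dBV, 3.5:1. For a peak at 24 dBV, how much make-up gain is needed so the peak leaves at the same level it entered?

15 dB

Overshoot 21 dB → 21/3.5 = 6 dB after compression, so the compressed level is 3 + 6 = 9 dBV.
Make-up = target − compressed = 24 − 9 = 15 dB.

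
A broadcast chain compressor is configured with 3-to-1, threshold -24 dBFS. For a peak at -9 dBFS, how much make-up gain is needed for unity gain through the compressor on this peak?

10 dB

The peak compresses to -24 + 15/3 = -19 dBFS.
To reach -9 dBFS requires -9 − (-19) = 10 dB of make-up.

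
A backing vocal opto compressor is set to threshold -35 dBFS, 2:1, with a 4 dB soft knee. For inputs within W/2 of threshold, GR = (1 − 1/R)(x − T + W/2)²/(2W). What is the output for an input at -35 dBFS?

x − T + W/2 = -35 − (-35) + 2 = 2.
GR = (1 − 1/2) × 2² / 8 = 0.5 × 4 / 8 = 0.25 dB.
Output = -35 − 0.25 = -35.25 dBFS.

-35.25 dBFS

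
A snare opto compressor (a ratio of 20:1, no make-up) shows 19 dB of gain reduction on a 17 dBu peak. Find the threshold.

Let T be the threshold. Output overshoot = (input overshoot)/R, so -2 − T = (17 − T)/20.
20·(-2 − T) = 17 − T → 19·T = -40 − 17 = -57.
T = -57/19 = -3 dBu.

-3 dBu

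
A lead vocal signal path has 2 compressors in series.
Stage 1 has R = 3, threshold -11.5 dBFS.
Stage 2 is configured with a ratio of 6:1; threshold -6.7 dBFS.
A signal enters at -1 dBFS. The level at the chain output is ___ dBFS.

Stage 1: overshoot 10.5 dB → 10.5/3 = 3.5 dB → -8 dBFS.
Stage 2: below threshold (-8 ≤ -6.7); passes unchanged; output -8 dBFS.

-8 dBFS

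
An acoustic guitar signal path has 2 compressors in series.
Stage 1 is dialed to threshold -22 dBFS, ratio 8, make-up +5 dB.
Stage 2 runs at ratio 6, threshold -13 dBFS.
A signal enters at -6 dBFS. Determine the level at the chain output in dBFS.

Stage 1: -6 dBFS is 16 dB over -22 dBFS; at 8:1 that becomes 2 dB over, giving -20 dBFS; +5 dB make-up → -15 dBFS.
Stage 2: below threshold (-15 ≤ -13); passes unchanged; output -15 dBFS.

-15 dBFS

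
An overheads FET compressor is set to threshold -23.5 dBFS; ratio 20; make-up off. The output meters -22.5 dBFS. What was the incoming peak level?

-3.5 dBFS

Post-compression overshoot = -22.5 − (-23.5) = 1 dB.
Undo the ratio: input overshoot = 1 × 20 = 20 dB, giving input = -3.5 dBFS.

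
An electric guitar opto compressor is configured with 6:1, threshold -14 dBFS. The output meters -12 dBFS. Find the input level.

Post-compression overshoot = -12 − (-14) = 2 dB.
Input overshoot = R × output overshoot = 12 dB → input = -14 + 12 = -2 dBFS.

-2 dBFS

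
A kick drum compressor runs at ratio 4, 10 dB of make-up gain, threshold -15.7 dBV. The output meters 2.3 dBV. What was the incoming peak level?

16.3 dBV

Stripping the +10 dB make-up gives -7.7 dBV at the gain stage.
That's 8 dB above the -15.7 dBV threshold.
Before 4:1 compression the overshoot was 8 × 4 = 32 dB, so input = -15.7 + 32 = 16.3 dBV.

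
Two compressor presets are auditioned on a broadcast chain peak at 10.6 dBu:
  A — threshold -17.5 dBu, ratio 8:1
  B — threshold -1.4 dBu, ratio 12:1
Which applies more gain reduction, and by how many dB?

A, by 13.5875 dB

A: 28.1 dB over, compressed to 3.5125 dB over, so 24.5875 dB of GR.
B: 12 dB over, compressed to 1 dB over, so 11 dB of GR.
Difference: 13.5875 dB in favour of A.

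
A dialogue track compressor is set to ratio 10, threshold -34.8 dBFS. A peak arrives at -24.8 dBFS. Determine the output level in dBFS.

-33.8 dBFS

The input is 10 dB above the -34.8 dBFS threshold.
The 10 dB excess becomes 1 dB after 10:1 reduction.
So the level is -34.8 + 1 = -33.8 dBFS.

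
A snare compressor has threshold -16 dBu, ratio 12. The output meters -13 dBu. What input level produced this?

The compressed level sits -13 − (-16) = 3 dB over threshold.
Before 12:1 compression the overshoot was 3 × 12 = 36 dB, so input = -16 + 36 = 20 dBu.

20 dBu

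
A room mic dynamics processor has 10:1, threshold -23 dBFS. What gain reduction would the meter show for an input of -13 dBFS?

9 dB

The signal is 10 dB above threshold.
At 10:1, output sits 10/10 = 1 dB above threshold.
GR = overshoot in − overshoot out = 10 − 1 = 9 dB.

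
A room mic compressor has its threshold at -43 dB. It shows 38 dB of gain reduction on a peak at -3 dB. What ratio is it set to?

Input overshoot = -3 − (-43) = 40 dB.
Output overshoot = 40 − 38 = 2 dB.
Ratio = input overshoot / output overshoot = 40 / 2 = 20.

20:1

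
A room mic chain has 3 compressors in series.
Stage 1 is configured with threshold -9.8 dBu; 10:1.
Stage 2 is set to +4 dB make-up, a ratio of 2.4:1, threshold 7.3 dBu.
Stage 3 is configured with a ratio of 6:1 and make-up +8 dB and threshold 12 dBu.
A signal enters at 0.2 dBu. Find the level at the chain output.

3.2 dBu

Stage 1: overshoot 10 dB → 10/10 = 1 dB → -8.8 dBu.
Stage 2: -8.8 dBu ≤ 7.3 dBu, so stage 2 doesn't engage; make-up brings it to -4.8 dBu.
Stage 3: -4.8 dBu ≤ 12 dBu, so stage 3 doesn't engage; make-up brings it to 3.2 dBu.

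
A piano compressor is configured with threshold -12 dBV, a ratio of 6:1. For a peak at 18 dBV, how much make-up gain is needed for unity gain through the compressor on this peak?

Without make-up, output = threshold + overshoot/6 = -12 + 5 = -7 dBV.
Gap to target: 25 dB.

25 dB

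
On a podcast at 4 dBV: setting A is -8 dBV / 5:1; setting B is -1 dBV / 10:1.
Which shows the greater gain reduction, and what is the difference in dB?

A, by 5.1 dB

A: GR = 12 − 12/5 = 9.6 dB.
B: GR = 5 − 5/10 = 4.5 dB.
A reduces 5.1 dB more.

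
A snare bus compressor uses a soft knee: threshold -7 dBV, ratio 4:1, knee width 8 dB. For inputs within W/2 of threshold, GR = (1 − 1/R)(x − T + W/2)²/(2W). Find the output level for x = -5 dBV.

-6.6875 dBV

x − T + W/2 = -5 − (-7) + 4 = 6.
GR = (1 − 1/4) × 6² / 16 = 0.75 × 36 / 16 = 1.6875 dB.
Output = -5 − 1.6875 = -6.6875 dBV.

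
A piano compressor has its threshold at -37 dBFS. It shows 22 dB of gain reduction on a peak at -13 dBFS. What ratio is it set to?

Input overshoot = -13 − (-37) = 24 dB.
Output overshoot = 24 − 22 = 2 dB.
Ratio = input overshoot / output overshoot = 24 / 2 = 12.

12:1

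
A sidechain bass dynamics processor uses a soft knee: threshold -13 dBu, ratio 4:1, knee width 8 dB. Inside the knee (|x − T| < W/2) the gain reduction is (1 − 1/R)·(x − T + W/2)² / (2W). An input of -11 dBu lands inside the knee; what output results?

x − T + W/2 = -11 − (-13) + 4 = 6.
GR = (1 − 1/4) × 6² / 16 = 0.75 × 36 / 16 = 1.6875 dB.
Output = -11 − 1.6875 = -12.6875 dBu.

-12.6875 dBu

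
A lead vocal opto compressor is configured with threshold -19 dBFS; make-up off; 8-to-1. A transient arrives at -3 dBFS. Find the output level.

Overshoot: -3 − (-19) = 16 dB.
The 16 dB excess becomes 2 dB after 8:1 reduction.
That puts the output at -17 dBFS.

-17 dBFS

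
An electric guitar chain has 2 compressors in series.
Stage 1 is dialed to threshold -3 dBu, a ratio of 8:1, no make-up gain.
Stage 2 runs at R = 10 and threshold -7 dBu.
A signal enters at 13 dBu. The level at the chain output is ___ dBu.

-6.4 dBu

Stage 1: overshoot 16 dB → 16/8 = 2 dB → -1 dBu.
Stage 2: 6 dB above -7 dBu, reduced 10:1 to 0.6 dB above → -6.4 dBu.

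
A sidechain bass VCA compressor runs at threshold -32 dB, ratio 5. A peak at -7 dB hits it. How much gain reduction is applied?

20 dB

The signal is 25 dB above threshold.
A 5:1 ratio leaves 5 dB of that excess.
So the signal is attenuated by 25 − 5 = 20 dB.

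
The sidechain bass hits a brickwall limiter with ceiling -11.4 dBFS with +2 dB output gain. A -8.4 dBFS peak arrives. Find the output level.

A brickwall limiter is an ∞:1 compressor: any input above the ceiling is clamped to -11.4 dBFS.
Output gain then adds 2 dB: -11.4 + 2 = -9.4 dBFS.

-9.4 dBFS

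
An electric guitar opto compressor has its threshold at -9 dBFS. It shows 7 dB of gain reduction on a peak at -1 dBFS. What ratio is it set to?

8:1

Input overshoot = -1 − (-9) = 8 dB.
Output overshoot = 8 − 7 = 1 dB.
Ratio = input overshoot / output overshoot = 8 / 1 = 8.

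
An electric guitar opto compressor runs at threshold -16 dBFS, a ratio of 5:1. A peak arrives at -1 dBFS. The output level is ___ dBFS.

-13 dBFS

-1 dBFS sits 15 dB over threshold.
The 15 dB excess becomes 3 dB after 5:1 reduction.
Output = -16 + 3 = -13 dBFS.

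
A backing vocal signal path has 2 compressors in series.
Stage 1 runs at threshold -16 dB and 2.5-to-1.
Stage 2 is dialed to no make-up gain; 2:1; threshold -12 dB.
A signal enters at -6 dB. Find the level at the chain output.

Stage 1: 10 dB above -16 dB, reduced 2.5:1 to 4 dB above → -12 dB.
Stage 2: -12 dB is at or below the -12 dB threshold — no compression; output -12 dB.

-12 dB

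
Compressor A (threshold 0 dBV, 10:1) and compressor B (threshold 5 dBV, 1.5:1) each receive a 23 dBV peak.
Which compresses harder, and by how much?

A, by 14.7 dB

A: overshoot 23 dB → output overshoot 2.3 dB → GR 20.7 dB.
B: overshoot 18 dB → output overshoot 12 dB → GR 6 dB.
A reduces 14.7 dB more.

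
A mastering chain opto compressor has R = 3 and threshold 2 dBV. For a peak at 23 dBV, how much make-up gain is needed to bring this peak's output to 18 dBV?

9 dB

Overshoot 21 dB → 21/3 = 7 dB after compression, so the compressed level is 2 + 7 = 9 dBV.
Make-up = target − compressed = 18 − 9 = 9 dB.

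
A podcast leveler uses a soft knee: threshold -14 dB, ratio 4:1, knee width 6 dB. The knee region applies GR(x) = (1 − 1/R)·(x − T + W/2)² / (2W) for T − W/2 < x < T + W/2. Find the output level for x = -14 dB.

x − T + W/2 = -14 − (-14) + 3 = 3.
GR = (1 − 1/4) × 3² / 12 = 0.75 × 9 / 12 = 0.5625 dB.
Output = -14 − 0.5625 = -14.5625 dB.

-14.5625 dB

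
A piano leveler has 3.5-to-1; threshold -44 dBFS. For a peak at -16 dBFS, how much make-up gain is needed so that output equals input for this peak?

Without make-up, output = threshold + overshoot/3.5 = -44 + 8 = -36 dBFS.
Gap to target: 20 dB.

20 dB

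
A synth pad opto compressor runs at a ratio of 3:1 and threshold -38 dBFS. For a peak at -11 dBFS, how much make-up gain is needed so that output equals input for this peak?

18 dB

Overshoot 27 dB → 27/3 = 9 dB after compression, so the compressed level is -38 + 9 = -29 dBFS.
Make-up = target − compressed = -11 − (-29) = 18 dB.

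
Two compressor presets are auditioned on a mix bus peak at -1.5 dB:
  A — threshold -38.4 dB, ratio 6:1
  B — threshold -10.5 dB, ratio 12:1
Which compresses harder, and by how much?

A: GR = 36.9 − 36.9/6 = 30.75 dB.
B: GR = 9 − 9/12 = 8.25 dB.
A applies 22.5 dB more gain reduction.

A, by 22.5 dB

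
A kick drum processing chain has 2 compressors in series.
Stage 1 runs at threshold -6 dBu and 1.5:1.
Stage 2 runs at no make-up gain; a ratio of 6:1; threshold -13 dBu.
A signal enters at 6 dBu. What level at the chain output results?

Stage 1: overshoot 12 dB → 12/1.5 = 8 dB → 2 dBu.
Stage 2: 2 dBu is 15 dB over -13 dBu; at 6:1 that becomes 2.5 dB over, giving -10.5 dBu.

-10.5 dBu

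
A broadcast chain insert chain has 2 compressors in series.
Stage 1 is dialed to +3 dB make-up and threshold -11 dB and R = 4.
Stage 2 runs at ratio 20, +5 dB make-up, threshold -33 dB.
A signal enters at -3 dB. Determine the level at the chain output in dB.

-26.65 dB

Stage 1: 8 dB above -11 dB, reduced 4:1 to 2 dB above → -9 dB; +3 dB make-up → -6 dB.
Stage 2: -6 dB is 27 dB over -33 dB; at 20:1 that becomes 1.35 dB over, giving -31.65 dB; +5 dB make-up → -26.65 dB.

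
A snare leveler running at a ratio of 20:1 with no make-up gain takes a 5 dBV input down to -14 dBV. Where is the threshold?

-15 dBV

Gain reduction = 5 − (-14) = 19 dB; output overshoot = GR / (R − 1) = 19 / 19 = 1 dB.
Threshold = output − output overshoot = -14 − 1 = -15 dBV.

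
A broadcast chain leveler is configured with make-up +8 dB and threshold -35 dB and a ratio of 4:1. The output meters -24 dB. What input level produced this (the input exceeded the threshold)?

Stripping the +8 dB make-up gives -32 dB at the gain stage.
That's 3 dB above the -35 dB threshold.
Before 4:1 compression the overshoot was 3 × 4 = 12 dB, so input = -35 + 12 = -23 dB.

-23 dB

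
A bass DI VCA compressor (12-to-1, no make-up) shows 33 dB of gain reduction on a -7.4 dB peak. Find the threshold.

Let T be the threshold. Output overshoot = (input overshoot)/R, so -40.4 − T = (-7.4 − T)/12.
12·(-40.4 − T) = -7.4 − T → 11·T = -484.8 − (-7.4) = -477.4.
T = -477.4/11 = -43.4 dB.

-43.4 dB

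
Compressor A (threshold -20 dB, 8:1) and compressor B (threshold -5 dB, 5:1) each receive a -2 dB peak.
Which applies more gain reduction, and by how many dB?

A, by 13.35 dB

A: GR = 18 − 18/8 = 15.75 dB.
B: GR = 3 − 3/5 = 2.4 dB.
A reduces 13.35 dB more.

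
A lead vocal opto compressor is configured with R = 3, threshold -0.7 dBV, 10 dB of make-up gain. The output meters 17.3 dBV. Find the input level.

Stripping the +10 dB make-up gives 7.3 dBV at the gain stage.
The compressed level sits 7.3 − (-0.7) = 8 dB over threshold.
Undo the ratio: input overshoot = 8 × 3 = 24 dB, giving input = 23.3 dBV.

23.3 dBV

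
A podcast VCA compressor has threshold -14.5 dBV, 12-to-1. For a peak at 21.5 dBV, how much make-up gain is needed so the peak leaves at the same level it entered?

Overshoot 36 dB → 36/12 = 3 dB after compression, so the compressed level is -14.5 + 3 = -11.5 dBV.
Make-up = target − compressed = 21.5 − (-11.5) = 33 dB.

33 dB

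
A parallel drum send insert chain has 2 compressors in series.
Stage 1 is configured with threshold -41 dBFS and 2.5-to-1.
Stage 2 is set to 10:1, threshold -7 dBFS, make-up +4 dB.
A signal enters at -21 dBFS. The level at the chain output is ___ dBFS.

-29 dBFS

Stage 1: -21 dBFS is 20 dB over -41 dBFS; at 2.5:1 that becomes 8 dB over, giving -33 dBFS.
Stage 2: -33 dBFS ≤ -7 dBFS, so stage 2 doesn't engage; make-up brings it to -29 dBFS.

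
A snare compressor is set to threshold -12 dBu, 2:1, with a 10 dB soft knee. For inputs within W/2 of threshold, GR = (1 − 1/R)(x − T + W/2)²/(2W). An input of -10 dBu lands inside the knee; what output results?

-11.225 dBu

x − T + W/2 = -10 − (-12) + 5 = 7.
GR = (1 − 1/2) × 7² / 20 = 0.5 × 49 / 20 = 1.225 dB.
Output = -10 − 1.225 = -11.225 dBu.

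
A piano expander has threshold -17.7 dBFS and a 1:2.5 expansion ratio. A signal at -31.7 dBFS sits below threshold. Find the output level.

-52.7 dBFS

Below threshold, a 1:2.5 expander applies gain = (2.5−1)×(T − x) of attenuation.
(2.5−1) × 14 = 21 dB, so output = -31.7 − 21 = -52.7 dBFS.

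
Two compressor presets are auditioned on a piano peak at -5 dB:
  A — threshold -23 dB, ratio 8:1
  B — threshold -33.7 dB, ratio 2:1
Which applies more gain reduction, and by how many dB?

A: overshoot 18 dB → output overshoot 2.25 dB → GR 15.75 dB.
B: overshoot 28.7 dB → output overshoot 14.35 dB → GR 14.35 dB.
A applies 1.4 dB more gain reduction.

A, by 1.4 dB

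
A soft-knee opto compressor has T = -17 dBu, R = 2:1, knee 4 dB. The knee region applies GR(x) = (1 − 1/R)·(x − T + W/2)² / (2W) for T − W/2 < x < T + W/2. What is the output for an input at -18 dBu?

-18.0625 dBu

x − T + W/2 = -18 − (-17) + 2 = 1.
GR = (1 − 1/2) × 1² / 8 = 0.5 × 1 / 8 = 0.0625 dB.
Output = -18 − 0.0625 = -18.0625 dBu.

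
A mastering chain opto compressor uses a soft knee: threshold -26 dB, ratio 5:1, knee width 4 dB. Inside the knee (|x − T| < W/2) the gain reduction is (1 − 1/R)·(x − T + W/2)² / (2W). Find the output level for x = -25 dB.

x − T + W/2 = -25 − (-26) + 2 = 3.
GR = (1 − 1/5) × 3² / 8 = 0.8 × 9 / 8 = 0.9 dB.
Output = -25 − 0.9 = -25.9 dB.

-25.9 dB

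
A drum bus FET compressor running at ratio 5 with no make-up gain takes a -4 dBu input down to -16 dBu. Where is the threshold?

Let T be the threshold. Output overshoot = (input overshoot)/R, so -16 − T = (-4 − T)/5.
5·(-16 − T) = -4 − T → 4·T = -80 − (-4) = -76.
T = -76/4 = -19 dBu.

-19 dBu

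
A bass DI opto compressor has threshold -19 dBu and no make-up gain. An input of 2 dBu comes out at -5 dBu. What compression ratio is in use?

Input overshoot = 2 − (-19) = 21 dB; output overshoot = -5 − (-19) = 14 dB.
Ratio = 21 / 14 = 1.5.

1.5:1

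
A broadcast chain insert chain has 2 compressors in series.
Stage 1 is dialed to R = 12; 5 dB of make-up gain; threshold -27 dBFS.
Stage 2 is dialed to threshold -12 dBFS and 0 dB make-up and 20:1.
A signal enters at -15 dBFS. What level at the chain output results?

Stage 1: 12 dB above -27 dBFS, reduced 12:1 to 1 dB above → -26 dBFS; +5 dB make-up → -21 dBFS.
Stage 2: below threshold (-21 ≤ -12); passes unchanged; output -21 dBFS.

-21 dBFS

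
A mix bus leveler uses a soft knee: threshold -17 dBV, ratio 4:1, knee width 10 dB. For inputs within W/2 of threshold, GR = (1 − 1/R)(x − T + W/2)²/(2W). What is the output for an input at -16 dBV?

x − T + W/2 = -16 − (-17) + 5 = 6.
GR = (1 − 1/4) × 6² / 20 = 0.75 × 36 / 20 = 1.35 dB.
Output = -16 − 1.35 = -17.35 dBV.

-17.35 dBV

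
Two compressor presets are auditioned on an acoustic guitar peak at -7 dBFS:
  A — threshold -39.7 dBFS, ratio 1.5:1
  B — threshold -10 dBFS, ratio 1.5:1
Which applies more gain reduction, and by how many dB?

A, by 9.9 dB

A: GR = 32.7 − 32.7/1.5 = 10.9 dB.
B: GR = 3 − 3/1.5 = 1 dB.
A reduces 9.9 dB more.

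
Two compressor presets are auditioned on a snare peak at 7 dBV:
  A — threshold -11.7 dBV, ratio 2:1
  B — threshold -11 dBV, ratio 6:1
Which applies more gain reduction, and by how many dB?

A: overshoot 18.7 dB → output overshoot 9.35 dB → GR 9.35 dB.
B: overshoot 18 dB → output overshoot 3 dB → GR 15 dB.
B applies 5.65 dB more gain reduction.

B, by 5.65 dB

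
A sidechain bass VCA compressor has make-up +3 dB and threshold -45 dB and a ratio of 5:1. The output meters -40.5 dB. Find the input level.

Before make-up, the level was -40.5 − 3 = -43.5 dB.
Post-compression overshoot = -43.5 − (-45) = 1.5 dB.
Undo the ratio: input overshoot = 1.5 × 5 = 7.5 dB, giving input = -37.5 dB.

-37.5 dB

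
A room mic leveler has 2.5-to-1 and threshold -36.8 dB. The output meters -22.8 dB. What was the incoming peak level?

The compressed level sits -22.8 − (-36.8) = 14 dB over threshold.
Undo the ratio: input overshoot = 14 × 2.5 = 35 dB, giving input = -1.8 dB.

-1.8 dB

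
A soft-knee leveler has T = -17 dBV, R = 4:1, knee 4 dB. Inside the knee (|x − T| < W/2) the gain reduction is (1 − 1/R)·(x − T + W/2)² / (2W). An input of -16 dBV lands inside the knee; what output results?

x − T + W/2 = -16 − (-17) + 2 = 3.
GR = (1 − 1/4) × 3² / 8 = 0.75 × 9 / 8 = 0.84375 dB.
Output = -16 − 0.84375 = -16.84375 dBV.

-16.84375 dBV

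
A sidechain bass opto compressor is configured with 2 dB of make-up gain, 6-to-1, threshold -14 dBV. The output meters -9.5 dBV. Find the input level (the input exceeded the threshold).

Stripping the +2 dB make-up gives -11.5 dBV at the gain stage.
The compressed level sits -11.5 − (-14) = 2.5 dB over threshold.
Input overshoot = R × output overshoot = 15 dB → input = -14 + 15 = 1 dBV.

1 dBV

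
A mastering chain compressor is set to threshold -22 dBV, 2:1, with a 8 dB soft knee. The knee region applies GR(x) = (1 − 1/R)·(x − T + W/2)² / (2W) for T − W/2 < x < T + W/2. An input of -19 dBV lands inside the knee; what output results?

-20.53125 dBV

x − T + W/2 = -19 − (-22) + 4 = 7.
GR = (1 − 1/2) × 7² / 16 = 0.5 × 49 / 16 = 1.53125 dB.
Output = -19 − 1.53125 = -20.53125 dBV.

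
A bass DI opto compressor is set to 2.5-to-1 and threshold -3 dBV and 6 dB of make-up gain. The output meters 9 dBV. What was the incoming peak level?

Stripping the +6 dB make-up gives 3 dBV at the gain stage.
That's 6 dB above the -3 dBV threshold.
Before 2.5:1 compression the overshoot was 6 × 2.5 = 15 dB, so input = -3 + 15 = 12 dBV.

12 dBV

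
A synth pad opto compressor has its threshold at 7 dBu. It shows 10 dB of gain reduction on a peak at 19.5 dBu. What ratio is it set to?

Input overshoot = 19.5 − 7 = 12.5 dB.
Output overshoot = 12.5 − 10 = 2.5 dB.
Ratio = input overshoot / output overshoot = 12.5 / 2.5 = 5.

5:1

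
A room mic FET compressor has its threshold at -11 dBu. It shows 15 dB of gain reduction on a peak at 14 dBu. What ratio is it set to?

2.5:1

Input overshoot = 14 − (-11) = 25 dB.
Output overshoot = 25 − 15 = 10 dB.
Ratio = input overshoot / output overshoot = 25 / 10 = 2.5.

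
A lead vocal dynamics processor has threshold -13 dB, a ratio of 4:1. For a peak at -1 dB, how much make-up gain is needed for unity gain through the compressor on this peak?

The peak compresses to -13 + 12/4 = -10 dB.
To reach -1 dB requires -1 − (-10) = 9 dB of make-up.

9 dB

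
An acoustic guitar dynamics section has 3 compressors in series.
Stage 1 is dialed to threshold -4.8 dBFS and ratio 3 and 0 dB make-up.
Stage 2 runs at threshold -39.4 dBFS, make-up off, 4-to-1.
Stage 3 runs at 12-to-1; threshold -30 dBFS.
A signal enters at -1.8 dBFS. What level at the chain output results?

-30.5 dBFS

Stage 1: -1.8 dBFS is 3 dB over -4.8 dBFS; at 3:1 that becomes 1 dB over, giving -3.8 dBFS.
Stage 2: -3.8 dBFS is 35.6 dB over -39.4 dBFS; at 4:1 that becomes 8.9 dB over, giving -30.5 dBFS.
Stage 3: -30.5 dBFS ≤ -30 dBFS, so stage 3 doesn't engage; output -30.5 dBFS.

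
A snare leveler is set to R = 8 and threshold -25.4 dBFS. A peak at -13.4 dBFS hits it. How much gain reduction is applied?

10.5 dB

Overshoot = -13.4 − (-25.4) = 12 dB.
A 8:1 ratio leaves 1.5 dB of that excess.
Gain reduction = 12 − 1.5 = 10.5 dB.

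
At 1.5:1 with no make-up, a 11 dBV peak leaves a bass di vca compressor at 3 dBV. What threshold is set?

-13 dBV

Let T be the threshold. Output overshoot = (input overshoot)/R, so 3 − T = (11 − T)/1.5.
1.5·(3 − T) = 11 − T → 0.5·T = 4.5 − 11 = -6.5.
T = -6.5/0.5 = -13 dBV.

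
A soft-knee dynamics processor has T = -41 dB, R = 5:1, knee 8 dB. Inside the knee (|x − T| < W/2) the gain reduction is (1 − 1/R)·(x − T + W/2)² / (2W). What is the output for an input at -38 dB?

-40.45 dB

x − T + W/2 = -38 − (-41) + 4 = 7.
GR = (1 − 1/5) × 7² / 16 = 0.8 × 49 / 16 = 2.45 dB.
Output = -38 − 2.45 = -40.45 dB.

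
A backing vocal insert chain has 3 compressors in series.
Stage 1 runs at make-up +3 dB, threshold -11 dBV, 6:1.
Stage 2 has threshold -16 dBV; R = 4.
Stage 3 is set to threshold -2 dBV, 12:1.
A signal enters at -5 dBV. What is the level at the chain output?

Stage 1: -5 dBV is 6 dB over -11 dBV; at 6:1 that becomes 1 dB over, giving -10 dBV; +3 dB make-up → -7 dBV.
Stage 2: 9 dB above -16 dBV, reduced 4:1 to 2.25 dB above → -13.75 dBV.
Stage 3: -13.75 dBV is at or below the -2 dBV threshold — no compression; output -13.75 dBV.

-13.75 dBV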